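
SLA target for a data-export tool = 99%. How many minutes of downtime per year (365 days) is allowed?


Formula: allowed downtime = period * (100 - SLA) / 100
Period (year (365 days)) = 525600 minutes
Unavailability fraction = (100 - 99.0) / 100
Allowed downtime = 525600 * (100 - 99.0) / 100
Allowed downtime = 5256.0 minutes

5256.0 minutes


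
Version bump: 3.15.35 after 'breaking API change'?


Current: 3.15.35
Change category: 'breaking API change' → major bump
SemVer rule: major bump → increment MAJOR, reset MINOR and PATCH to 0
New: 4.0.0

4.0.0


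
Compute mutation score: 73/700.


Mutation score = killed / total * 100
Mutation score = 73 / 700 * 100
Mutation score = 10.43%

10.43%


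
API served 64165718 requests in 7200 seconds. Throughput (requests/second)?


Formula: throughput = requests / seconds
throughput = 64165718 / 7200
throughput = 8911.91 requests/second

8911.91 requests/second


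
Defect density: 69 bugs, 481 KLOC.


Defect density = defects / KLOC
Defect density = 69 / 481
Defect density = 0.143 defects/KLOC

0.143 defects/KLOC


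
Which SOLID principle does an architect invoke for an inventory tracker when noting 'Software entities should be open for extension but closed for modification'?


This describes the Open/Closed Principle (OCP)

Open/Closed Principle (OCP)


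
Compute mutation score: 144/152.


Mutation score = killed / total * 100
Mutation score = 144 / 152 * 100
Mutation score = 94.74%

94.74%


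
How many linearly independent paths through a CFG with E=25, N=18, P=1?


Formula: V(G) = E - N + 2P
V(G) = 25 - 18 + 2*1
V(G) = 7 + 2
V(G) = 9

9


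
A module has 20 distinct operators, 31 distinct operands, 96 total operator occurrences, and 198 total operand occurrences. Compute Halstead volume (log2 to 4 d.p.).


Formula: V = N * log2(η), where N = N1 + N2 and η = η1 + η2
η = 20 + 31 = 51
N = 96 + 198 = 294
log2(51) ≈ 5.6724
V = 294 * 5.6724 = 1667.69

1667.69


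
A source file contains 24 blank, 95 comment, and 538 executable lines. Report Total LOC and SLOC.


Total LOC = blank + comment + code
Total LOC = 24 + 95 + 538 = 657
SLOC (source only) = code = 538

Total LOC: 657, SLOC: 538


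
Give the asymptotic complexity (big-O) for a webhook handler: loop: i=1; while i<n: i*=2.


Reasoning: i doubles each step so iterations are log2(n)
Complexity: O(log n)

O(log n)


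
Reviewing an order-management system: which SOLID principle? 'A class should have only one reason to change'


This describes the Single Responsibility Principle (SRP)

Single Responsibility Principle (SRP)


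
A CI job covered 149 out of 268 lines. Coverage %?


Coverage = covered / total * 100
Coverage = 149 / 268 * 100
Coverage = 55.6%

55.6%


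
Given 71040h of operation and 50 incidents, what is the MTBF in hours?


Formula: MTBF = Total operating time / Number of failures
MTBF = 71040 / 50
MTBF = 1420.8 hours

1420.8 hours


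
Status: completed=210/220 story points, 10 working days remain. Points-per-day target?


Formula: Required rate = Remaining points / Days left
Remaining = 220 - 210 = 10 points
Required rate = 10 / 10 = 1.0 points/day

1.0 points/day


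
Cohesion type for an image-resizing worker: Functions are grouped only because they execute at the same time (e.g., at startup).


Reasoning: Related by timing only
Type: Temporal cohesion

Temporal cohesion


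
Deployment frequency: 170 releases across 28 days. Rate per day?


Formula: deployments per day = releases / days
= 170 / 28
= 6.071 deploys/day
(equivalently, 42.5 deploys/week)

6.071 deploys/day


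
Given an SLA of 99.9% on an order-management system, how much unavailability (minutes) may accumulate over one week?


Formula: allowed downtime = period * (100 - SLA) / 100
Period (week) = 10080 minutes
Unavailability fraction = (100 - 99.9) / 100
Allowed downtime = 10080 * (100 - 99.9) / 100
Allowed downtime = 10.08 minutes

10.08 minutes


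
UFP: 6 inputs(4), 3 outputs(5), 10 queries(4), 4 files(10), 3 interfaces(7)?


UFP = EI*4 + EO*5 + EQ*4 + ILF*10 + EIF*7
UFP = 6*4 + 3*5 + 10*4 + 4*10 + 3*7
UFP = 24 + 15 + 40 + 40 + 21
UFP = 140

140


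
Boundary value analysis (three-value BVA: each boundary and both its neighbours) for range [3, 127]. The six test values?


Range: [3, 127]
Boundaries: just below min, min, min+1, max-1, max, just above max
Values: [2, 3, 4, 126, 127, 128]

[2, 3, 4, 126, 127, 128]


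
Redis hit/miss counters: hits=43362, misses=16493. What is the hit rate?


Formula: hit rate = hits / (hits + misses) * 100
hit rate = 43362 / (43362 + 16493) * 100
hit rate = 43362 / 59855 * 100
hit rate = 72.45%

72.45%


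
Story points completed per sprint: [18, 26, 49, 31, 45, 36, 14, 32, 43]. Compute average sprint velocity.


Formula: Avg velocity = Total points / Number of sprints
Points: [18, 26, 49, 31, 45, 36, 14, 32, 43]
Sum = 18 + 26 + 49 + 31 + 45 + 36 + 14 + 32 + 43 = 294
Avg velocity = 294 / 9 = 32.67 points/sprint

32.67 points/sprint


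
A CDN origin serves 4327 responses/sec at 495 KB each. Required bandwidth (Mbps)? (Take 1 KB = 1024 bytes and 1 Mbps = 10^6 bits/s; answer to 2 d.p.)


Formula: Mbps = payload_bytes * RPS * 8 / 1e6
Payload per request = 495 KB = 495 * 1024 = 506880 bytes
Total bytes/sec = 506880 * 4327 = 2193269760
Total bits/sec = 2193269760 * 8 = 17546158080
Mbps = 17546158080 / 1e6 = 17546.16

17546.16 Mbps


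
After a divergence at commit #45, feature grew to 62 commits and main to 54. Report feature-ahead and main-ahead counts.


Common ancestor: commit #45
feature commits after divergence: 62 - 45 = 17
main commits after divergence: 54 - 45 = 9
feature is 17 commits ahead of main
main is 9 commits ahead of feature

feature ahead: 17, main ahead: 9


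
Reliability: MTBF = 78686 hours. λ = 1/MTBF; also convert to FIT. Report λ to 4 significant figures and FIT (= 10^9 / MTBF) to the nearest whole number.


Formula: λ = 1 / MTBF; FIT = λ × 1e9 = 1e9 / MTBF
λ = 1 / 78686 ≈ 1.271e-05 failures/hour
FIT = 1e9 / 78686 ≈ 12709 failures per 1e9 hours (nearest whole number)

λ = 1.271e-05 /h, FIT = 12709


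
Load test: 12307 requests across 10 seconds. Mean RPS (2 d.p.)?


Formula: throughput = requests / seconds
throughput = 12307 / 10
throughput = 1230.7 requests/second

1230.7 requests/second


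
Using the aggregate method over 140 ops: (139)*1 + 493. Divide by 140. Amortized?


Formula: Amortized cost = Total cost / Operations
Total cost = (139 * 1) + (1 * 493)
Total cost = 139 + 493 = 632
Amortized = 632 / 140 = 4.5143

4.5143


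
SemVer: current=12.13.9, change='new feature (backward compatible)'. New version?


Current: 12.13.9
Change category: 'new feature (backward compatible)' → minor bump
SemVer rule: minor bump → increment MINOR, reset PATCH to 0 (MAJOR unchanged)
New: 12.14.0

12.14.0


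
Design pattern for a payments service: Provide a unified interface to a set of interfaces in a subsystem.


This matches the Facade pattern

Facade


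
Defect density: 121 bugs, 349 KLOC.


Defect density = defects / KLOC
Defect density = 121 / 349
Defect density = 0.347 defects/KLOC

0.347 defects/KLOC


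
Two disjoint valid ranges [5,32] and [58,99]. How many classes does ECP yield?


Valid ranges: [5,32] and [58,99]
Class 1: x < 5 — invalid
Class 2: 5 ≤ x ≤ 32 — valid
Class 3: 32 < x < 58 — invalid (gap between ranges)
Class 4: 58 ≤ x ≤ 99 — valid
Class 5: x > 99 — invalid
Total equivalence classes: 5

5 equivalence classes


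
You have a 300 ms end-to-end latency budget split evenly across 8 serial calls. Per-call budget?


Formula: per_stage = total_budget / stages
per_stage = 300 / 8
per_stage = 37.5 ms

37.5 ms


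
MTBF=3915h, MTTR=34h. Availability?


Availability = MTBF / (MTBF + MTTR)
Availability = 3915 / (3915 + 34)
Availability = 3915 / 3949
Availability = 99.139%

99.139%


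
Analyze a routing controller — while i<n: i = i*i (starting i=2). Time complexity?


Reasoning: squaring drives double-exponential growth; iterations ~ log log n
Complexity: O(log log n)

O(log log n)


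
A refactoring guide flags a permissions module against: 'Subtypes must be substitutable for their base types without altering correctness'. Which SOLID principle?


This describes the Liskov Substitution Principle (LSP)

Liskov Substitution Principle (LSP)


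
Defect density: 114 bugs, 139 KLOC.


Defect density = defects / KLOC
Defect density = 114 / 139
Defect density = 0.82 defects/KLOC

0.82 defects/KLOC


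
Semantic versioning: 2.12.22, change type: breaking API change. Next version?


Current: 2.12.22
Change category: 'breaking API change' → major bump
SemVer rule: major bump → increment MAJOR, reset MINOR and PATCH to 0
New: 3.0.0

3.0.0


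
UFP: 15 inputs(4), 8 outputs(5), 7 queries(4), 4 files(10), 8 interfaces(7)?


UFP = EI*4 + EO*5 + EQ*4 + ILF*10 + EIF*7
UFP = 15*4 + 8*5 + 7*4 + 4*10 + 8*7
UFP = 60 + 40 + 28 + 40 + 56
UFP = 224

224


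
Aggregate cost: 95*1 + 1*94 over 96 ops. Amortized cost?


Formula: Amortized cost = Total cost / Operations
Total cost = (95 * 1) + (1 * 94)
Total cost = 95 + 94 = 189
Amortized = 189 / 96 = 1.9688

1.9688


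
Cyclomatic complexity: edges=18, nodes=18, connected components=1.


Formula: V(G) = E - N + 2P
V(G) = 18 - 18 + 2*1
V(G) = 0 + 2
V(G) = 2

2


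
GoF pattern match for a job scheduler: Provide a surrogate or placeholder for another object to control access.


This matches the Proxy pattern

Proxy


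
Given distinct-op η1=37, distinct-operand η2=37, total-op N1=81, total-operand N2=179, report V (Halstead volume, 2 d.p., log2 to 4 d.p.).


Formula: V = N * log2(η), where N = N1 + N2 and η = η1 + η2
η = 37 + 37 = 74
N = 81 + 179 = 260
log2(74) ≈ 6.2095
V = 260 * 6.2095 = 1614.47

1614.47


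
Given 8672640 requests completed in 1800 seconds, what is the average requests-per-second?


Formula: throughput = requests / seconds
throughput = 8672640 / 1800
throughput = 4818.13 requests/second

4818.13 requests/second


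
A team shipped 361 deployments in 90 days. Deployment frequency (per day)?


Formula: deployments per day = releases / days
= 361 / 90
= 4.011 deploys/day
(equivalently, 28.08 deploys/week)

4.011 deploys/day


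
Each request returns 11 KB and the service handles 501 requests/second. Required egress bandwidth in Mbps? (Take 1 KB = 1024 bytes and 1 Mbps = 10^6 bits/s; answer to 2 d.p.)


Formula: Mbps = payload_bytes * RPS * 8 / 1e6
Payload per request = 11 KB = 11 * 1024 = 11264 bytes
Total bytes/sec = 11264 * 501 = 5643264
Total bits/sec = 5643264 * 8 = 45146112
Mbps = 45146112 / 1e6 = 45.15

45.15 Mbps


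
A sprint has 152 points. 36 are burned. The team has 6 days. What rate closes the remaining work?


Formula: Required rate = Remaining points / Days left
Remaining = 152 - 36 = 116 points
Required rate = 116 / 6 = 19.33 points/day

19.33 points/day


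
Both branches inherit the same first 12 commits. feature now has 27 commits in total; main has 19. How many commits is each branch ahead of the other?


Common ancestor: commit #12
feature commits after divergence: 27 - 12 = 15
main commits after divergence: 19 - 12 = 7
feature is 15 commits ahead of main
main is 7 commits ahead of feature

feature ahead: 15, main ahead: 7


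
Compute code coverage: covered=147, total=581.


Coverage = covered / total * 100
Coverage = 147 / 581 * 100
Coverage = 25.3%

25.3%


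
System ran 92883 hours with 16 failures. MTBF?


Formula: MTBF = Total operating time / Number of failures
MTBF = 92883 / 16
MTBF = 5805.19 hours

5805.19 hours


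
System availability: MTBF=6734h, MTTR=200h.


Availability = MTBF / (MTBF + MTTR)
Availability = 6734 / (6734 + 200)
Availability = 6734 / 6934
Availability = 97.1157%

97.1157%


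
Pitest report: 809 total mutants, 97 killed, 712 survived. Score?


Mutation score = killed / total * 100
Mutation score = 97 / 809 * 100
Mutation score = 11.99%

11.99%


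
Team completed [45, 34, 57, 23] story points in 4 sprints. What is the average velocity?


Formula: Avg velocity = Total points / Number of sprints
Points: [45, 34, 57, 23]
Sum = 45 + 34 + 57 + 23 = 159
Avg velocity = 159 / 4 = 39.75 points/sprint

39.75 points/sprint


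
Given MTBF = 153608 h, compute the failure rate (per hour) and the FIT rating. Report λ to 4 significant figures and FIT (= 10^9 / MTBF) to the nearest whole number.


Formula: λ = 1 / MTBF; FIT = λ × 1e9 = 1e9 / MTBF
λ = 1 / 153608 ≈ 6.510e-06 failures/hour
FIT = 1e9 / 153608 ≈ 6510 failures per 1e9 hours (nearest whole number)

λ = 6.510e-06 /h, FIT = 6510


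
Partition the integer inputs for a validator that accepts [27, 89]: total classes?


Valid range: [27, 89]
Class 1: x < 27 — invalid
Class 2: 27 ≤ x ≤ 89 — valid
Class 3: x > 89 — invalid
Total equivalence classes: 3

3 equivalence classes


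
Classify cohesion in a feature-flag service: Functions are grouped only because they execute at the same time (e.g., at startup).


Reasoning: Related by timing only
Type: Temporal cohesion

Temporal cohesion


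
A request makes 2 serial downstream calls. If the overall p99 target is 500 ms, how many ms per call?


Formula: per_stage = total_budget / stages
per_stage = 500 / 2
per_stage = 250.0 ms

250.0 ms


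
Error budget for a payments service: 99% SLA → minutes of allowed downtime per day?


Formula: allowed downtime = period * (100 - SLA) / 100
Period (day) = 1440 minutes
Unavailability fraction = (100 - 99.0) / 100
Allowed downtime = 1440 * (100 - 99.0) / 100
Allowed downtime = 14.4 minutes

14.4 minutes


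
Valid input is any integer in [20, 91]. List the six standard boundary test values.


Range: [20, 91]
Boundaries: just below min, min, min+1, max-1, max, just above max
Values: [19, 20, 21, 90, 91, 92]

[19, 20, 21, 90, 91, 92]


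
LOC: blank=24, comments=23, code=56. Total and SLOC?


Total LOC = blank + comment + code
Total LOC = 24 + 23 + 56 = 103
SLOC (source only) = code = 56

Total LOC: 103, SLOC: 56


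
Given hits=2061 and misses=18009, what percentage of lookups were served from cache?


Formula: hit rate = hits / (hits + misses) * 100
hit rate = 2061 / (2061 + 18009) * 100
hit rate = 2061 / 20070 * 100
hit rate = 10.27%

10.27%


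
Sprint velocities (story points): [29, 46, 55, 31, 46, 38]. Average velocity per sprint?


Formula: Avg velocity = Total points / Number of sprints
Points: [29, 46, 55, 31, 46, 38]
Sum = 29 + 46 + 55 + 31 + 46 + 38 = 245
Avg velocity = 245 / 6 = 40.83 points/sprint

40.83 points/sprint


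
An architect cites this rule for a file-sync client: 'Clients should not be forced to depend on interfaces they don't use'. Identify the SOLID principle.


This describes the Interface Segregation Principle (ISP)

Interface Segregation Principle (ISP)


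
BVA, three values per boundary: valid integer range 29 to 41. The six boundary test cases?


Range: [29, 41]
Boundaries: just below min, min, min+1, max-1, max, just above max
Values: [28, 29, 30, 40, 41, 42]

[28, 29, 30, 40, 41, 42]


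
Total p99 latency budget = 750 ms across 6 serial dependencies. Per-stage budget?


Formula: per_stage = total_budget / stages
per_stage = 750 / 6
per_stage = 125.0 ms

125.0 ms


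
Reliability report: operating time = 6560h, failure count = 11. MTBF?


Formula: MTBF = Total operating time / Number of failures
MTBF = 6560 / 11
MTBF = 596.36 hours

596.36 hours


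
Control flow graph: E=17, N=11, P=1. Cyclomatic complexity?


Formula: V(G) = E - N + 2P
V(G) = 17 - 11 + 2*1
V(G) = 6 + 2
V(G) = 8

8


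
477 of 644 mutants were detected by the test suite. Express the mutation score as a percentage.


Mutation score = killed / total * 100
Mutation score = 477 / 644 * 100
Mutation score = 74.07%

74.07%


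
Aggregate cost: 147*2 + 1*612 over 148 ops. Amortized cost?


Formula: Amortized cost = Total cost / Operations
Total cost = (147 * 2) + (1 * 612)
Total cost = 294 + 612 = 906
Amortized = 906 / 148 = 6.1216

6.1216


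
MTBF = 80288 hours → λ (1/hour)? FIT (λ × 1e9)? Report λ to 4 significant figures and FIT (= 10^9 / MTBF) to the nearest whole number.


Formula: λ = 1 / MTBF; FIT = λ × 1e9 = 1e9 / MTBF
λ = 1 / 80288 ≈ 1.246e-05 failures/hour
FIT = 1e9 / 80288 ≈ 12455 failures per 1e9 hours (nearest whole number)

λ = 1.246e-05 /h, FIT = 12455


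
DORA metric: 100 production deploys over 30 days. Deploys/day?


Formula: deployments per day = releases / days
= 100 / 30
= 3.333 deploys/day
(equivalently, 23.33 deploys/week)

3.333 deploys/day


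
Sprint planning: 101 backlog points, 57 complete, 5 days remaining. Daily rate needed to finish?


Formula: Required rate = Remaining points / Days left
Remaining = 101 - 57 = 44 points
Required rate = 44 / 5 = 8.8 points/day

8.8 points/day


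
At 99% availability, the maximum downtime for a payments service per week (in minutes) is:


Formula: allowed downtime = period * (100 - SLA) / 100
Period (week) = 10080 minutes
Unavailability fraction = (100 - 99.0) / 100
Allowed downtime = 10080 * (100 - 99.0) / 100
Allowed downtime = 100.8 minutes

100.8 minutes


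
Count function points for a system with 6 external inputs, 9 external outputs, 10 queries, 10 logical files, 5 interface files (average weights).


UFP = EI*4 + EO*5 + EQ*4 + ILF*10 + EIF*7
UFP = 6*4 + 9*5 + 10*4 + 10*10 + 5*7
UFP = 24 + 45 + 40 + 100 + 35
UFP = 244

244


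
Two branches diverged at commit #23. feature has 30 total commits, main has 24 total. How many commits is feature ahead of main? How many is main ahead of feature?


Common ancestor: commit #23
feature commits after divergence: 30 - 23 = 7
main commits after divergence: 24 - 23 = 1
feature is 7 commits ahead of main
main is 1 commits ahead of feature

feature ahead: 7, main ahead: 1


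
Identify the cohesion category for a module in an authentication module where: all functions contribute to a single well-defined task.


Reasoning: Best: single purpose
Type: Functional cohesion

Functional cohesion


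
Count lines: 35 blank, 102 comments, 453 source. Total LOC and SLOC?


Total LOC = blank + comment + code
Total LOC = 35 + 102 + 453 = 590
SLOC (source only) = code = 453

Total LOC: 590, SLOC: 453


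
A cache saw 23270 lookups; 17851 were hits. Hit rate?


Formula: hit rate = hits / (hits + misses) * 100
hit rate = 17851 / (17851 + 5419) * 100
hit rate = 17851 / 23270 * 100
hit rate = 76.71%

76.71%


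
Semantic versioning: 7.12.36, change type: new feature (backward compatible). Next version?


Current: 7.12.36
Change category: 'new feature (backward compatible)' → minor bump
SemVer rule: minor bump → increment MINOR, reset PATCH to 0 (MAJOR unchanged)
New: 7.13.0

7.13.0


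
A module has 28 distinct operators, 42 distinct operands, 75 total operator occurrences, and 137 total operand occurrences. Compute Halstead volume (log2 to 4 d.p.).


Formula: V = N * log2(η), where N = N1 + N2 and η = η1 + η2
η = 28 + 42 = 70
N = 75 + 137 = 212
log2(70) ≈ 6.1293
V = 212 * 6.1293 = 1299.41

1299.41


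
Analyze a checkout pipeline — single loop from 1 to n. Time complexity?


Reasoning: one pass through n items
Complexity: O(n)

O(n)


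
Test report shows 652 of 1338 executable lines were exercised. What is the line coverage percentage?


Coverage = covered / total * 100
Coverage = 652 / 1338 * 100
Coverage = 48.73%

48.73%


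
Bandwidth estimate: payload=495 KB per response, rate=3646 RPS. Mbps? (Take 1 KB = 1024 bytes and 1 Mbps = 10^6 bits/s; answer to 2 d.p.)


Formula: Mbps = payload_bytes * RPS * 8 / 1e6
Payload per request = 495 KB = 495 * 1024 = 506880 bytes
Total bytes/sec = 506880 * 3646 = 1848084480
Total bits/sec = 1848084480 * 8 = 14784675840
Mbps = 14784675840 / 1e6 = 14784.68

14784.68 Mbps


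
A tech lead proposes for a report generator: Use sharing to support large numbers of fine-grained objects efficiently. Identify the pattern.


This matches the Flyweight pattern

Flyweight


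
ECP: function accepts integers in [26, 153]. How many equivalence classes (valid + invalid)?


Valid range: [26, 153]
Class 1: x < 26 — invalid
Class 2: 26 ≤ x ≤ 153 — valid
Class 3: x > 153 — invalid
Total equivalence classes: 3

3 equivalence classes


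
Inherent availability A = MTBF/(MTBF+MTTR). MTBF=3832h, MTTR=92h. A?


Availability = MTBF / (MTBF + MTTR)
Availability = 3832 / (3832 + 92)
Availability = 3832 / 3924
Availability = 97.6555%

97.6555%


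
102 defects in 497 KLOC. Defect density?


Defect density = defects / KLOC
Defect density = 102 / 497
Defect density = 0.205 defects/KLOC

0.205 defects/KLOC


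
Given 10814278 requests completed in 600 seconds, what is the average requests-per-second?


Formula: throughput = requests / seconds
throughput = 10814278 / 600
throughput = 18023.8 requests/second

18023.8 requests/second


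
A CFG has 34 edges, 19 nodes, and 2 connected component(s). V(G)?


Formula: V(G) = E - N + 2P
V(G) = 34 - 19 + 2*2
V(G) = 15 + 4
V(G) = 19

19


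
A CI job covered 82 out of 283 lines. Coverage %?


Coverage = covered / total * 100
Coverage = 82 / 283 * 100
Coverage = 28.98%

28.98%


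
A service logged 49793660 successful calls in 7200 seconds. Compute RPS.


Formula: throughput = requests / seconds
throughput = 49793660 / 7200
throughput = 6915.79 requests/second

6915.79 requests/second


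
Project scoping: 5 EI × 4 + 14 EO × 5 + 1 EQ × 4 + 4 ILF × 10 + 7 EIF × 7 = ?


UFP = EI*4 + EO*5 + EQ*4 + ILF*10 + EIF*7
UFP = 5*4 + 14*5 + 1*4 + 4*10 + 7*7
UFP = 20 + 70 + 4 + 40 + 49
UFP = 183

183


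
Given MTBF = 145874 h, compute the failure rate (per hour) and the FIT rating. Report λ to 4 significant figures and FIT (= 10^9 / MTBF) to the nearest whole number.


Formula: λ = 1 / MTBF; FIT = λ × 1e9 = 1e9 / MTBF
λ = 1 / 145874 ≈ 6.855e-06 failures/hour
FIT = 1e9 / 145874 ≈ 6855 failures per 1e9 hours (nearest whole number)

λ = 6.855e-06 /h, FIT = 6855


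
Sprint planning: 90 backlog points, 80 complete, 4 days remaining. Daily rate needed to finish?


Formula: Required rate = Remaining points / Days left
Remaining = 90 - 80 = 10 points
Required rate = 10 / 4 = 2.5 points/day

2.5 points/day


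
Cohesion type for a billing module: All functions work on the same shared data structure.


Reasoning: Functions share data
Type: Communicational cohesion

Communicational cohesion


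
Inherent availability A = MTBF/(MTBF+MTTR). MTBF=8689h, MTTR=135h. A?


Availability = MTBF / (MTBF + MTTR)
Availability = 8689 / (8689 + 135)
Availability = 8689 / 8824
Availability = 98.4701%

98.4701%


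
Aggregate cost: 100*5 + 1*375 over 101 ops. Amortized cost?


Formula: Amortized cost = Total cost / Operations
Total cost = (100 * 5) + (1 * 375)
Total cost = 500 + 375 = 875
Amortized = 875 / 101 = 8.6634

8.6634


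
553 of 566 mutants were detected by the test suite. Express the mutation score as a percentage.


Mutation score = killed / total * 100
Mutation score = 553 / 566 * 100
Mutation score = 97.7%

97.7%


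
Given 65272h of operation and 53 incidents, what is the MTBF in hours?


Formula: MTBF = Total operating time / Number of failures
MTBF = 65272 / 53
MTBF = 1231.55 hours

1231.55 hours


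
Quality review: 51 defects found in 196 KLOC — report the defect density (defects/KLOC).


Defect density = defects / KLOC
Defect density = 51 / 196
Defect density = 0.26 defects/KLOC

0.26 defects/KLOC


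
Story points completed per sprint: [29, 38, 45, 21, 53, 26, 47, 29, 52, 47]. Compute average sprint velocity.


Formula: Avg velocity = Total points / Number of sprints
Points: [29, 38, 45, 21, 53, 26, 47, 29, 52, 47]
Sum = 29 + 38 + 45 + 21 + 53 + 26 + 47 + 29 + 52 + 47 = 387
Avg velocity = 387 / 10 = 38.7 points/sprint

38.7 points/sprint


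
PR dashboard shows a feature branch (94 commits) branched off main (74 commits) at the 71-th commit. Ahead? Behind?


Common ancestor: commit #71
feature commits after divergence: 94 - 71 = 23
main commits after divergence: 74 - 71 = 3
feature is 23 commits ahead of main
main is 3 commits ahead of feature

feature ahead: 23, main ahead: 3


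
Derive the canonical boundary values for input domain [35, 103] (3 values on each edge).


Range: [35, 103]
Boundaries: just below min, min, min+1, max-1, max, just above max
Values: [34, 35, 36, 102, 103, 104]

[34, 35, 36, 102, 103, 104]


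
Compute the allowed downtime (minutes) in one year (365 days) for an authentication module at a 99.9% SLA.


Formula: allowed downtime = period * (100 - SLA) / 100
Period (year (365 days)) = 525600 minutes
Unavailability fraction = (100 - 99.9) / 100
Allowed downtime = 525600 * (100 - 99.9) / 100
Allowed downtime = 525.6 minutes

525.6 minutes


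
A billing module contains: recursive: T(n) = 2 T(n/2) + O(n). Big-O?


Reasoning: master theorem case 2 (merge-sort recurrence)
Complexity: O(n log n)

O(n log n)


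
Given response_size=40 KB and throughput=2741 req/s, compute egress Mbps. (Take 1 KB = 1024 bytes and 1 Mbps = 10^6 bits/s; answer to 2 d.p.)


Formula: Mbps = payload_bytes * RPS * 8 / 1e6
Payload per request = 40 KB = 40 * 1024 = 40960 bytes
Total bytes/sec = 40960 * 2741 = 112271360
Total bits/sec = 112271360 * 8 = 898170880
Mbps = 898170880 / 1e6 = 898.17

898.17 Mbps


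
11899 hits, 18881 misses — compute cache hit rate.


Formula: hit rate = hits / (hits + misses) * 100
hit rate = 11899 / (11899 + 18881) * 100
hit rate = 11899 / 30780 * 100
hit rate = 38.66%

38.66%


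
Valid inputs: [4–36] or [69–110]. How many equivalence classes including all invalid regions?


Valid ranges: [4,36] and [69,110]
Class 1: x < 4 — invalid
Class 2: 4 ≤ x ≤ 36 — valid
Class 3: 36 < x < 69 — invalid (gap between ranges)
Class 4: 69 ≤ x ≤ 110 — valid
Class 5: x > 110 — invalid
Total equivalence classes: 5

5 equivalence classes


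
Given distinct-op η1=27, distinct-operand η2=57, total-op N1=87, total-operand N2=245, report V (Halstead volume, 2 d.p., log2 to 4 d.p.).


Formula: V = N * log2(η), where N = N1 + N2 and η = η1 + η2
η = 27 + 57 = 84
N = 87 + 245 = 332
log2(84) ≈ 6.3923
V = 332 * 6.3923 = 2122.24

2122.24


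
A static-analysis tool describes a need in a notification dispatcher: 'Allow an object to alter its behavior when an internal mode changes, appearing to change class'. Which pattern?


This matches the State pattern

State


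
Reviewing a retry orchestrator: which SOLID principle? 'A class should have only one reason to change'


This describes the Single Responsibility Principle (SRP)

Single Responsibility Principle (SRP)


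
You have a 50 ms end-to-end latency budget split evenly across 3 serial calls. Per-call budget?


Formula: per_stage = total_budget / stages
per_stage = 50 / 3
per_stage = 16.67 ms

16.67 ms


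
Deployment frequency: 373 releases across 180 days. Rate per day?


Formula: deployments per day = releases / days
= 373 / 180
= 2.072 deploys/day
(equivalently, 14.51 deploys/week)

2.072 deploys/day


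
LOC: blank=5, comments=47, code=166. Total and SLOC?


Total LOC = blank + comment + code
Total LOC = 5 + 47 + 166 = 218
SLOC (source only) = code = 166

Total LOC: 218, SLOC: 166


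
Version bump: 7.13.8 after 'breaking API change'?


Current: 7.13.8
Change category: 'breaking API change' → major bump
SemVer rule: major bump → increment MAJOR, reset MINOR and PATCH to 0
New: 8.0.0

8.0.0


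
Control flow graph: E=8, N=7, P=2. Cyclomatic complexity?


Formula: V(G) = E - N + 2P
V(G) = 8 - 7 + 2*2
V(G) = 1 + 4
V(G) = 5

5


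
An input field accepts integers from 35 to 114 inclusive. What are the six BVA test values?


Range: [35, 114]
Boundaries: just below min, min, min+1, max-1, max, just above max
Values: [34, 35, 36, 113, 114, 115]

[34, 35, 36, 113, 114, 115]


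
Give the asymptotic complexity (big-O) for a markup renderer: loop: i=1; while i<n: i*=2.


Reasoning: i doubles each step so iterations are log2(n)
Complexity: O(log n)

O(log n)


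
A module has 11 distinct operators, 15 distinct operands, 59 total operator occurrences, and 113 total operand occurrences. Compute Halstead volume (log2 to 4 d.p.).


Formula: V = N * log2(η), where N = N1 + N2 and η = η1 + η2
η = 11 + 15 = 26
N = 59 + 113 = 172
log2(26) ≈ 4.7004
V = 172 * 4.7004 = 808.47

808.47


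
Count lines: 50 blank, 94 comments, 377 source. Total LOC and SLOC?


Total LOC = blank + comment + code
Total LOC = 50 + 94 + 377 = 521
SLOC (source only) = code = 377

Total LOC: 521, SLOC: 377


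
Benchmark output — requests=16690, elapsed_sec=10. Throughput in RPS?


Formula: throughput = requests / seconds
throughput = 16690 / 10
throughput = 1669.0 requests/second

1669.0 requests/second


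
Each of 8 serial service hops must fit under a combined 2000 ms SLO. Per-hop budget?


Formula: per_stage = total_budget / stages
per_stage = 2000 / 8
per_stage = 250.0 ms

250.0 ms


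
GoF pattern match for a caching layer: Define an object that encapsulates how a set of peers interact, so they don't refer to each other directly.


This matches the Mediator pattern

Mediator


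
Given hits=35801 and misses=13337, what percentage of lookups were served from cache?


Formula: hit rate = hits / (hits + misses) * 100
hit rate = 35801 / (35801 + 13337) * 100
hit rate = 35801 / 49138 * 100
hit rate = 72.86%

72.86%


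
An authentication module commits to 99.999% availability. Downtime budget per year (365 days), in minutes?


Formula: allowed downtime = period * (100 - SLA) / 100
Period (year (365 days)) = 525600 minutes
Unavailability fraction = (100 - 99.999) / 100
Allowed downtime = 525600 * (100 - 99.999) / 100
Allowed downtime = 5.256 minutes

5.256 minutes


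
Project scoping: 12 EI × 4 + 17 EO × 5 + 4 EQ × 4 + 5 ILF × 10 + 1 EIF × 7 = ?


UFP = EI*4 + EO*5 + EQ*4 + ILF*10 + EIF*7
UFP = 12*4 + 17*5 + 4*4 + 5*10 + 1*7
UFP = 48 + 85 + 16 + 50 + 7
UFP = 206

206


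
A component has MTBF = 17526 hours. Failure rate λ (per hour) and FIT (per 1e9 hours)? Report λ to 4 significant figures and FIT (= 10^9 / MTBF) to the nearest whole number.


Formula: λ = 1 / MTBF; FIT = λ × 1e9 = 1e9 / MTBF
λ = 1 / 17526 ≈ 5.706e-05 failures/hour
FIT = 1e9 / 17526 ≈ 57058 failures per 1e9 hours (nearest whole number)

λ = 5.706e-05 /h, FIT = 57058


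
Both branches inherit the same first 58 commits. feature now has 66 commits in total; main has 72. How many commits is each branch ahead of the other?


Common ancestor: commit #58
feature commits after divergence: 66 - 58 = 8
main commits after divergence: 72 - 58 = 14
feature is 8 commits ahead of main
main is 14 commits ahead of feature

feature ahead: 8, main ahead: 14


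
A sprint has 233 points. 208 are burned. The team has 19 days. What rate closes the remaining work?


Formula: Required rate = Remaining points / Days left
Remaining = 233 - 208 = 25 points
Required rate = 25 / 19 = 1.32 points/day

1.32 points/day


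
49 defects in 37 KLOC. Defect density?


Defect density = defects / KLOC
Defect density = 49 / 37
Defect density = 1.324 defects/KLOC

1.324 defects/KLOC


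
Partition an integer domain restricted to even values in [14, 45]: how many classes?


Constraint: even integers in [14, 45]
Class 1: x < 14 — out-of-range invalid
Class 2: x in [14,45] but odd — wrong type invalid
Class 3: x in [14,45] and even — valid
Class 4: x > 45 — out-of-range invalid
Total equivalence classes: 4

4 equivalence classes


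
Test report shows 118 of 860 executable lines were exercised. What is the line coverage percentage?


Coverage = covered / total * 100
Coverage = 118 / 860 * 100
Coverage = 13.72%

13.72%


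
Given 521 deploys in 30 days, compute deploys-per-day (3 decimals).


Formula: deployments per day = releases / days
= 521 / 30
= 17.367 deploys/day
(equivalently, 121.57 deploys/week)

17.367 deploys/day


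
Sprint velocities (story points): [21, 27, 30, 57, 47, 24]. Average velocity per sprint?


Formula: Avg velocity = Total points / Number of sprints
Points: [21, 27, 30, 57, 47, 24]
Sum = 21 + 27 + 30 + 57 + 47 + 24 = 206
Avg velocity = 206 / 6 = 34.33 points/sprint

34.33 points/sprint


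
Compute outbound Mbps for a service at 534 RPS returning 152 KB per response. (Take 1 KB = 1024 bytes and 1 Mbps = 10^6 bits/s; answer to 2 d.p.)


Formula: Mbps = payload_bytes * RPS * 8 / 1e6
Payload per request = 152 KB = 152 * 1024 = 155648 bytes
Total bytes/sec = 155648 * 534 = 83116032
Total bits/sec = 83116032 * 8 = 664928256
Mbps = 664928256 / 1e6 = 664.93

664.93 Mbps


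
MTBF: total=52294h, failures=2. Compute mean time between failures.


Formula: MTBF = Total operating time / Number of failures
MTBF = 52294 / 2
MTBF = 26147.0 hours

26147.0 hours


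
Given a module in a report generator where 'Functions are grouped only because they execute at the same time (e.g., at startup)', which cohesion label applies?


Reasoning: Related by timing only
Type: Temporal cohesion

Temporal cohesion


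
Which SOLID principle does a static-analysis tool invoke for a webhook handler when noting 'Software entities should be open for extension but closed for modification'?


This describes the Open/Closed Principle (OCP)

Open/Closed Principle (OCP)


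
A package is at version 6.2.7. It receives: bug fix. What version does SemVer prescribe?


Current: 6.2.7
Change category: 'bug fix' → patch bump
SemVer rule: patch bump → increment PATCH (MAJOR and MINOR unchanged)
New: 6.2.8

6.2.8


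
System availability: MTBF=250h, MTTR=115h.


Availability = MTBF / (MTBF + MTTR)
Availability = 250 / (250 + 115)
Availability = 250 / 365
Availability = 68.4932%

68.4932%


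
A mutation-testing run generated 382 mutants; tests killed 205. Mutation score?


Mutation score = killed / total * 100
Mutation score = 205 / 382 * 100
Mutation score = 53.66%

53.66%


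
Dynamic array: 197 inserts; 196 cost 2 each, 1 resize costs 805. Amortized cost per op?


Formula: Amortized cost = Total cost / Operations
Total cost = (196 * 2) + (1 * 805)
Total cost = 392 + 805 = 1197
Amortized = 1197 / 197 = 6.0761

6.0761


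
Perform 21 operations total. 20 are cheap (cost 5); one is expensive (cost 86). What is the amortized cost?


Formula: Amortized cost = Total cost / Operations
Total cost = (20 * 5) + (1 * 86)
Total cost = 100 + 86 = 186
Amortized = 186 / 21 = 8.8571

8.8571


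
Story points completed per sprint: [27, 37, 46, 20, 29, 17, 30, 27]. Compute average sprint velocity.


Formula: Avg velocity = Total points / Number of sprints
Points: [27, 37, 46, 20, 29, 17, 30, 27]
Sum = 27 + 37 + 46 + 20 + 29 + 17 + 30 + 27 = 233
Avg velocity = 233 / 8 = 29.13 points/sprint

29.13 points/sprint


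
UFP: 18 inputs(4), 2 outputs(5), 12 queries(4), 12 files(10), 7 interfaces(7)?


UFP = EI*4 + EO*5 + EQ*4 + ILF*10 + EIF*7
UFP = 18*4 + 2*5 + 12*4 + 12*10 + 7*7
UFP = 72 + 10 + 48 + 120 + 49
UFP = 299

299


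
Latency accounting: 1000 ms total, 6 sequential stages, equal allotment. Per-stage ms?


Formula: per_stage = total_budget / stages
per_stage = 1000 / 6
per_stage = 166.67 ms

166.67 ms


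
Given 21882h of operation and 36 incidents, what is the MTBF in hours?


Formula: MTBF = Total operating time / Number of failures
MTBF = 21882 / 36
MTBF = 607.83 hours

607.83 hours


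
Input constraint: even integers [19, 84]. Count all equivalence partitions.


Constraint: even integers in [19, 84]
Class 1: x < 19 — out-of-range invalid
Class 2: x in [19,84] but odd — wrong type invalid
Class 3: x in [19,84] and even — valid
Class 4: x > 84 — out-of-range invalid
Total equivalence classes: 4

4 equivalence classes


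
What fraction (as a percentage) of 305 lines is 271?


Coverage = covered / total * 100
Coverage = 271 / 305 * 100
Coverage = 88.85%

88.85%


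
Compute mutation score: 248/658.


Mutation score = killed / total * 100
Mutation score = 248 / 658 * 100
Mutation score = 37.69%

37.69%


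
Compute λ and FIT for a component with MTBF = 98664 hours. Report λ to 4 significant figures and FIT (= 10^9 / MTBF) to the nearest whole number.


Formula: λ = 1 / MTBF; FIT = λ × 1e9 = 1e9 / MTBF
λ = 1 / 98664 ≈ 1.014e-05 failures/hour
FIT = 1e9 / 98664 ≈ 10135 failures per 1e9 hours (nearest whole number)

λ = 1.014e-05 /h, FIT = 10135


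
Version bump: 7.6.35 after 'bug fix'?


Current: 7.6.35
Change category: 'bug fix' → patch bump
SemVer rule: patch bump → increment PATCH (MAJOR and MINOR unchanged)
New: 7.6.36

7.6.36


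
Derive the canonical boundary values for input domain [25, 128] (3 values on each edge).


Range: [25, 128]
Boundaries: just below min, min, min+1, max-1, max, just above max
Values: [24, 25, 26, 127, 128, 129]

[24, 25, 26, 127, 128, 129]


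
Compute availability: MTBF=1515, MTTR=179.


Availability = MTBF / (MTBF + MTTR)
Availability = 1515 / (1515 + 179)
Availability = 1515 / 1694
Availability = 89.4333%

89.4333%


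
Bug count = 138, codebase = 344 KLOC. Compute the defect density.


Defect density = defects / KLOC
Defect density = 138 / 344
Defect density = 0.401 defects/KLOC

0.401 defects/KLOC


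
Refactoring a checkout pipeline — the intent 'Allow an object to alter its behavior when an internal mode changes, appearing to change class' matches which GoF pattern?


This matches the State pattern

State


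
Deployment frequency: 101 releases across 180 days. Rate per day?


Formula: deployments per day = releases / days
= 101 / 180
= 0.561 deploys/day
(equivalently, 3.93 deploys/week)

0.561 deploys/day


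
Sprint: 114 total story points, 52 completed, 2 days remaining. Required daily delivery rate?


Formula: Required rate = Remaining points / Days left
Remaining = 114 - 52 = 62 points
Required rate = 62 / 2 = 31.0 points/day

31.0 points/day


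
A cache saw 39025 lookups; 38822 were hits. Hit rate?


Formula: hit rate = hits / (hits + misses) * 100
hit rate = 38822 / (38822 + 203) * 100
hit rate = 38822 / 39025 * 100
hit rate = 99.48%

99.48%


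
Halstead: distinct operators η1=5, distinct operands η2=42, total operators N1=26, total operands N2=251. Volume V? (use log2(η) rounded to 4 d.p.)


Formula: V = N * log2(η), where N = N1 + N2 and η = η1 + η2
η = 5 + 42 = 47
N = 26 + 251 = 277
log2(47) ≈ 5.5546
V = 277 * 5.5546 = 1538.62

1538.62


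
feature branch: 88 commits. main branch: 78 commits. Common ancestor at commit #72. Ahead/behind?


Common ancestor: commit #72
feature commits after divergence: 88 - 72 = 16
main commits after divergence: 78 - 72 = 6
feature is 16 commits ahead of main
main is 6 commits ahead of feature

feature ahead: 16, main ahead: 6


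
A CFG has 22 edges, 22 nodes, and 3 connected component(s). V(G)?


Formula: V(G) = E - N + 2P
V(G) = 22 - 22 + 2*3
V(G) = 0 + 6
V(G) = 6

6


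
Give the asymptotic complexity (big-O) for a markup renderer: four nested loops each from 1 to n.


Reasoning: four levels of nesting
Complexity: O(n^4)

O(n^4)


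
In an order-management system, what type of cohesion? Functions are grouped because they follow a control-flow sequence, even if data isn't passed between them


Reasoning: Grouped by order of execution within a routine, not by data flow
Type: Procedural cohesion

Procedural cohesion
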